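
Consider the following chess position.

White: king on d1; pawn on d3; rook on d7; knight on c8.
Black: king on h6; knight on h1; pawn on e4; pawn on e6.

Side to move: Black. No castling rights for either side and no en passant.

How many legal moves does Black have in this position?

8

Black to move; king on h6.
In check: no.
Legal moves: Kg6, Kh5, Kg5, Ng3, Nf2+, exd3, e5, e3.
Count: 8.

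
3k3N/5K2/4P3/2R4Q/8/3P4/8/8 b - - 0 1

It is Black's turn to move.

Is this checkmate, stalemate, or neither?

Black to move; black king on d8.
In check: no.
King squares — c7: attacked by Rc5; d7: attacked by Pe6; e7: attacked by Kf7; c8: attacked by Rc5; e8: attacked by Kf7.
Legal moves for Black: none.
Not in check and no legal moves → stalemate.

stalemate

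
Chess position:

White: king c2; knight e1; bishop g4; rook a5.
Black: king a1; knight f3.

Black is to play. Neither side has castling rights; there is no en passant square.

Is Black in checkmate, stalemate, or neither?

Black to move; black king on a1.
In check: yes, from the white rook on a5.
King squares — b1: attacked by Kc2; a2: attacked by Ra5; b2: attacked by Kc2.
Legal moves for Black: none.
In check with no legal moves → checkmate.

checkmate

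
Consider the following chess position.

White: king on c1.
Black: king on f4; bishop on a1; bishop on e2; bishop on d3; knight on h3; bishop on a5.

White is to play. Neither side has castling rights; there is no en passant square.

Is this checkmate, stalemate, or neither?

White to move; white king on c1.
In check: no.
King squares — b1: attacked by Bd3; d1: attacked by Be2; b2: attacked by Ba1; c2: attacked by Bd3; d2: attacked by Ba5.
Legal moves for White: none.
Not in check and no legal moves → stalemate.

stalemate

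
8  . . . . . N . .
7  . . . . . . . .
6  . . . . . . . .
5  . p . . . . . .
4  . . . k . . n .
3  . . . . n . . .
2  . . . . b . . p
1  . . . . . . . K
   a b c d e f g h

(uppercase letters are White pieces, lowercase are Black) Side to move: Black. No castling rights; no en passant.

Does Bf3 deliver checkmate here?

yes

After Bf3: white king on h1; in check: yes, from the black bishop on f3.
King squares — g1: attacked by Ph2; g2: attacked by Ne3; h2: attacked by Ng4.
White has no legal moves → checkmate.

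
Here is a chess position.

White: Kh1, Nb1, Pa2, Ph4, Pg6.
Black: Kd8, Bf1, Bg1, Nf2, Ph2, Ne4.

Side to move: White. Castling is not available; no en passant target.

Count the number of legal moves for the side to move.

White to move; king on h1.
In check: yes, from the black knight on f2.
Legal moves: none.
Count: 0.

0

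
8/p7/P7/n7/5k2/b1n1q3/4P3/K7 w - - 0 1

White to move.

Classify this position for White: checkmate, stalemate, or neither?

stalemate

White to move; white king on a1.
In check: no.
King squares — b1: attacked by Nc3; a2: attacked by Nc3; b2: attacked by Ba3.
Legal moves for White: none.
Not in check and no legal moves → stalemate.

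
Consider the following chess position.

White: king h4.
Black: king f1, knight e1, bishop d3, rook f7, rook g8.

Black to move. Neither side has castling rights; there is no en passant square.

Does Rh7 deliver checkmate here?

yes

After Rh7: white king on h4; in check: yes, from the black rook on h7.
King squares — g3: attacked by Rg8; h3: attacked by Rh7; g4: attacked by Rg8; g5: attacked by Rg8; h5: attacked by Rh7.
White has no legal moves → checkmate.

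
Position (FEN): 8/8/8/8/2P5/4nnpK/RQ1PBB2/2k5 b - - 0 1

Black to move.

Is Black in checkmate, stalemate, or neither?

checkmate

Black to move; black king on c1.
In check: yes, from the white queen on b2.
King squares — b1: attacked by Qb2; d1: attacked by Be2; b2: attacked by Ra2; c2: attacked by Qb2; d2: attacked by Qb2.
Legal moves for Black: none.
In check with no legal moves → checkmate.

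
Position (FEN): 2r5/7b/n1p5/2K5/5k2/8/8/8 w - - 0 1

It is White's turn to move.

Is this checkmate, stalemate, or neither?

neither

White to move; white king on c5.
In check: yes, from the black knight on a6.
Legal moves for White: Kd6, Kb6, Kd4, Kc4.
White is in check but has 4 legal moves → neither.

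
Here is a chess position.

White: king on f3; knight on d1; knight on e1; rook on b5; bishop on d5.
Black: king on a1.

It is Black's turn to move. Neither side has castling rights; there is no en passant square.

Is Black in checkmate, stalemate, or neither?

stalemate

Black to move; black king on a1.
In check: no.
King squares — b1: attacked by Rb5; a2: attacked by Bd5; b2: attacked by Nd1.
Legal moves for Black: none.
Not in check and no legal moves → stalemate.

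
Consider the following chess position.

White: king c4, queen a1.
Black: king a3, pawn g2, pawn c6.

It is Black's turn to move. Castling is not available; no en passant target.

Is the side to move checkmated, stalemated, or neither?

checkmate

Black to move; black king on a3.
In check: yes, from the white queen on a1.
King squares — a2: attacked by Qa1; b2: attacked by Qa1; b3: attacked by Kc4; a4: attacked by Qa1; b4: attacked by Kc4.
Legal moves for Black: none.
In check with no legal moves → checkmate.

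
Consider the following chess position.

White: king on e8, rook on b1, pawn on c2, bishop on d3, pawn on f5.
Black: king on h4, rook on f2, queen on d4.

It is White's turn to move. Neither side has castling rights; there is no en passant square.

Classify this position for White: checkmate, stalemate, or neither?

neither

White to move; white king on e8.
In check: no.
Legal moves for White include: Kf8, Kf7, Ke7, Ba6, Bb5, Be4, Bc4, Be2, Bf1, Rb8, Rb7, Rb6, Rb5, Rb4, Rb3, Rb2, Rh1+, Rg1, ... (list truncated; more exist).
White has legal moves and is not in check → neither.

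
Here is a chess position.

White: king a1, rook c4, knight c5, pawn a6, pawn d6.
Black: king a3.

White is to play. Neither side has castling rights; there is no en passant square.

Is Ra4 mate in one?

yes

After Ra4: black king on a3; in check: yes, from the white rook on a4.
King squares — a2: attacked by Ka1; b2: attacked by Ka1; b3: attacked by Nc5; a4: attacked by Nc5; b4: attacked by Ra4.
Black has no legal moves → checkmate.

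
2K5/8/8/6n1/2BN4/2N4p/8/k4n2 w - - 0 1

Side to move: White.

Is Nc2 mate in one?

no

After Nc2: black king on a1; in check: yes, from the white knight on c2.
Black has 1 legal reply: Kb2.
In check but a legal move exists → not checkmate.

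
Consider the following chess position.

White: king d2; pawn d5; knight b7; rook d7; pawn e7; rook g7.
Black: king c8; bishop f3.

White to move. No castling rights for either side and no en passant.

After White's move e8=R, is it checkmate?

yes

After e8=R: black king on c8; in check: yes, from the white rook on e8.
King squares — b7: attacked by Rd7; c7: attacked by Rd7; d7: attacked by Rg7; b8: attacked by Re8; d8: attacked by Nb7.
Black has no legal moves → checkmate.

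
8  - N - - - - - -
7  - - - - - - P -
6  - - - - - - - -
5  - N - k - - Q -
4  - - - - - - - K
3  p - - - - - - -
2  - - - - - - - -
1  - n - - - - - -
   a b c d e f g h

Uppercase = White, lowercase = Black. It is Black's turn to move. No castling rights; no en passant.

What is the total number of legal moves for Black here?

Black to move; king on d5.
In check: yes, from the white queen on g5.
Legal moves: Ke6, Ke4, Kc4.
Count: 3.

3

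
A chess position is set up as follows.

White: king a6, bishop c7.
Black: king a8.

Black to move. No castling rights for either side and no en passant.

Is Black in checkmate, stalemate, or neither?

Black to move; black king on a8.
In check: no.
King squares — a7: attacked by Ka6; b7: attacked by Ka6; b8: attacked by Bc7.
Legal moves for Black: none.
Not in check and no legal moves → stalemate.

stalemate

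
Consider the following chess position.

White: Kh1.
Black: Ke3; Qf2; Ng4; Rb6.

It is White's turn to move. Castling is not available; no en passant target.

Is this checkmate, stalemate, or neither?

White to move; white king on h1.
In check: no.
King squares — g1: attacked by Qf2; g2: attacked by Qf2; h2: attacked by Qf2.
Legal moves for White: none.
Not in check and no legal moves → stalemate.

stalemate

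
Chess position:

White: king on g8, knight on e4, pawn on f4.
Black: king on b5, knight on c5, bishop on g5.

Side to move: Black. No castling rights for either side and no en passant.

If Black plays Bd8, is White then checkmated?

After Bd8: white king on g8; in check: no.
White is not in check, so this cannot be checkmate.

no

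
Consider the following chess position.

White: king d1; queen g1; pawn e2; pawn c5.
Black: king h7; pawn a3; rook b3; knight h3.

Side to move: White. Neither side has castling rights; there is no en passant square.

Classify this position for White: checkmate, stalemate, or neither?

White to move; white king on d1.
In check: no.
Legal moves for White include: Qg8+, Qg7+, Qg6+, Qg5, Qg4, Qd4, Qg3, Qe3, Qh2, Qg2, Qf2, Qh1, Qf1, Qe1, Kd2, Kc2, Ke1, Kc1, ... (list truncated; more exist).
White has legal moves and is not in check → neither.

neither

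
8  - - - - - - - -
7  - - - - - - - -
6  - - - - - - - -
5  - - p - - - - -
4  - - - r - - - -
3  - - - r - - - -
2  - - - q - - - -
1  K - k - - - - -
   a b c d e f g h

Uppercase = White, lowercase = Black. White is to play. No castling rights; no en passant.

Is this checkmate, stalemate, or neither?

White to move; white king on a1.
In check: no.
King squares — b1: attacked by Kc1; a2: attacked by Qd2; b2: attacked by Kc1.
Legal moves for White: none.
Not in check and no legal moves → stalemate.

stalemate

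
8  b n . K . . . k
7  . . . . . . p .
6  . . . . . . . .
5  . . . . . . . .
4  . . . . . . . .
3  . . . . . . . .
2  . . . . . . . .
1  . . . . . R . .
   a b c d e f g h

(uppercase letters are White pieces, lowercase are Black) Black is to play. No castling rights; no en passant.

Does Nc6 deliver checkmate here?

After Nc6: white king on d8; in check: yes, from the black knight on c6.
White has 4 legal replies: Ke8, Kc8, Kd7, Kc7.
In check but a legal move exists → not checkmate.

no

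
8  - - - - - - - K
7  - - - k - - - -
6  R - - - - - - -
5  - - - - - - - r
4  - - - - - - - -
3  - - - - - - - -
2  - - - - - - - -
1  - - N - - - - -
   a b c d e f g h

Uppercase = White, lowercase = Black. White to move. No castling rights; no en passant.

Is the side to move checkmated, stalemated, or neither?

neither

White to move; white king on h8.
In check: yes, from the black rook on h5.
King squares — g7: available; h7: attacked by Rh5; g8: available.
Legal moves for White: Kg8, Kg7, Rh6.
White is in check but has 3 legal moves → neither.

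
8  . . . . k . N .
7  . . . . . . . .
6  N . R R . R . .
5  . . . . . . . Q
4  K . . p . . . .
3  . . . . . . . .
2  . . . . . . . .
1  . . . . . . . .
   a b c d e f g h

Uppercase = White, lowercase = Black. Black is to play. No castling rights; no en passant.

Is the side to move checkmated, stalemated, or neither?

checkmate

Black to move; black king on e8.
In check: yes, from the white queen on h5.
King squares — d7: attacked by Rd6; e7: attacked by Ng8; f7: attacked by Qh5; d8: attacked by Rd6; f8: attacked by Rf6.
Legal moves for Black: none.
In check with no legal moves → checkmate.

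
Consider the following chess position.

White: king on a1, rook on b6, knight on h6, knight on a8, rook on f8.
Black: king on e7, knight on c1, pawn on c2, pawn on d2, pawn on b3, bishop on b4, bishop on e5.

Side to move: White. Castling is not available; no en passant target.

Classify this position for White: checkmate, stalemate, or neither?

White to move; white king on a1.
In check: yes, from the black bishop on e5.
King squares — b1: attacked by Pc2; a2: attacked by Nc1; b2: attacked by Be5.
Legal moves for White: none.
In check with no legal moves → checkmate.

checkmate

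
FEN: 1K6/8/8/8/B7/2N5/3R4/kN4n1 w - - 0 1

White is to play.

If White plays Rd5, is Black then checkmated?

After Rd5: black king on a1; in check: no.
Black is not in check, so this cannot be checkmate.

no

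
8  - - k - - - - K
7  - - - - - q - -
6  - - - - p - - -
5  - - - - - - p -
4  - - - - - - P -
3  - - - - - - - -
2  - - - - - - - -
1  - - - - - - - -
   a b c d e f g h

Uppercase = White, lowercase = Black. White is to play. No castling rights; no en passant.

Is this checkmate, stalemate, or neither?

stalemate

White to move; white king on h8.
In check: no.
King squares — g7: attacked by Qf7; h7: attacked by Qf7; g8: attacked by Qf7.
Legal moves for White: none.
Not in check and no legal moves → stalemate.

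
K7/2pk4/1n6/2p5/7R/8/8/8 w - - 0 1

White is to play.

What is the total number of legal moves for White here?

White to move; king on a8.
In check: yes, from the black knight on b6.
Legal moves: Kb8, Kb7, Ka7.
Count: 3.

3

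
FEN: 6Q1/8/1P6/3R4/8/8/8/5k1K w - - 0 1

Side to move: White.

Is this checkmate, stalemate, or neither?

neither

White to move; white king on h1.
In check: no.
Legal moves for White include: Qh8, Qf8+, Qe8, Qd8, Qc8, Qb8, Qa8, Qh7, Qg7, Qf7+, Qg6, Qe6, Qg5, Qg4, Qg3, Qg2+, Qg1+, Rd8, ... (list truncated; more exist).
White has legal moves and is not in check → neither.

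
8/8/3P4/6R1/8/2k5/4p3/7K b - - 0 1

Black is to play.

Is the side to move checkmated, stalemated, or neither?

Black to move; black king on c3.
In check: no.
Legal moves for Black: Kd4, Kc4, Kb4, Kd3, Kb3, Kd2, Kc2, Kb2, e1=Q+, e1=R+, e1=B, e1=N.
Black has 12 legal moves and is not in check → neither.

neither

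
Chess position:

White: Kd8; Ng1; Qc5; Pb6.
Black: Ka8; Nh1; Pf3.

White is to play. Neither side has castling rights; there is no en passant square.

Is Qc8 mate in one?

yes

After Qc8: black king on a8; in check: yes, from the white queen on c8.
King squares — a7: attacked by Pb6; b7: attacked by Qc8; b8: attacked by Qc8.
Black has no legal moves → checkmate.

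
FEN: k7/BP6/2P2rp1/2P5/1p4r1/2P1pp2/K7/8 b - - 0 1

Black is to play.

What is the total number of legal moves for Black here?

1

Black to move; king on a8.
In check: yes, from the white pawn on b7.
Legal moves: Kxa7.
Count: 1.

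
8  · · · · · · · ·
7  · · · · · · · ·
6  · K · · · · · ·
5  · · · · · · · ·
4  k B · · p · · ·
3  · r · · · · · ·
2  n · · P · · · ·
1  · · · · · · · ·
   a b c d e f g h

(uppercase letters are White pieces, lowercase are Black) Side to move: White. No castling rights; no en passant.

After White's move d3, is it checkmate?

no

After d3: black king on a4; in check: no.
Black is not in check, so this cannot be checkmate.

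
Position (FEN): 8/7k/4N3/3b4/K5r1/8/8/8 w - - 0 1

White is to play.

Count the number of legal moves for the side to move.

White to move; king on a4.
In check: yes, from the black rook on g4.
Legal moves: Kb5, Ka5, Ka3, Nf4, Nd4.
Count: 5.

5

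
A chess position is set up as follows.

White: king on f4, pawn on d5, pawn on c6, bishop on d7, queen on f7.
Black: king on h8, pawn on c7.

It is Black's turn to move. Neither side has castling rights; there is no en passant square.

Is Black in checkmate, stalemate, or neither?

Black to move; black king on h8.
In check: no.
King squares — g7: attacked by Qf7; h7: attacked by Qf7; g8: attacked by Qf7.
Legal moves for Black: none.
Not in check and no legal moves → stalemate.

stalemate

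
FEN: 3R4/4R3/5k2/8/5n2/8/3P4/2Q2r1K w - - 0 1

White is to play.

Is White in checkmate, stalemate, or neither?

neither

White to move; white king on h1.
In check: yes, from the black rook on f1.
Legal moves for White: Kh2, Qxf1.
White is in check but has 2 legal moves → neither.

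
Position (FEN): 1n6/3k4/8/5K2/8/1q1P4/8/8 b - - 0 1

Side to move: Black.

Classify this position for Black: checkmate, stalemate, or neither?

neither

Black to move; black king on d7.
In check: no.
Legal moves for Black include: Nc6, Na6, Ke8, Kd8, Kc8, Ke7, Kc7, Kd6, Kc6, Qg8, Qf7+, Qb7, Qe6+, Qb6, Qd5+, Qb5+, Qc4, Qb4, ... (list truncated; more exist).
Black has legal moves and is not in check → neither.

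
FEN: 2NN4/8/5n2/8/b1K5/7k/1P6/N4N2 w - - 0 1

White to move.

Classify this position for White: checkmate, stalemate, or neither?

neither

White to move; white king on c4.
In check: no.
Legal moves for White include: Nf7, Nb7, Ne6, Nc6, Ne7, Na7, Nd6, Nb6, Kc5, Kd4, Kb4, Kd3, Kc3, Ng3, Ne3, Nh2, Nd2, Nb3, ... (list truncated; more exist).
White has legal moves and is not in check → neither.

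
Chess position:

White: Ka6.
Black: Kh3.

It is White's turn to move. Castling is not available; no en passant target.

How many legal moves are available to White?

White to move; king on a6.
In check: no.
Legal moves: Kb7, Ka7, Kb6, Kb5, Ka5.
Count: 5.

5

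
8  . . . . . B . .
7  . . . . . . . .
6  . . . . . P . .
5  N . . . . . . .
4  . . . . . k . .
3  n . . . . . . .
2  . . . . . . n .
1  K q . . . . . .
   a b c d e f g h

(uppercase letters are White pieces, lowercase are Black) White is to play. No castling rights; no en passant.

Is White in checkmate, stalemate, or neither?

checkmate

White to move; white king on a1.
In check: yes, from the black queen on b1.
King squares — b1: attacked by Na3; a2: attacked by Qb1; b2: attacked by Qb1.
Legal moves for White: none.
In check with no legal moves → checkmate.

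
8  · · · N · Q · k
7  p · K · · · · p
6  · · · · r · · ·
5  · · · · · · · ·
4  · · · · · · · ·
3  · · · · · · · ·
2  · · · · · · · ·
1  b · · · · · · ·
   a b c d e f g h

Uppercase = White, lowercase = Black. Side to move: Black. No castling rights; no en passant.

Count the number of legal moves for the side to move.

Black to move; king on h8.
In check: yes, from the white queen on f8.
Legal moves: none.
Count: 0.

0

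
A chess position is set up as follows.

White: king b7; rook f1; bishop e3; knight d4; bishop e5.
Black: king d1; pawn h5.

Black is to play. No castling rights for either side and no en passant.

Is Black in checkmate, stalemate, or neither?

Black to move; black king on d1.
In check: yes, from the white rook on f1.
King squares — c1: attacked by Rf1; e1: attacked by Rf1; c2: attacked by Nd4; d2: attacked by Be3; e2: attacked by Nd4.
Legal moves for Black: none.
In check with no legal moves → checkmate.

checkmate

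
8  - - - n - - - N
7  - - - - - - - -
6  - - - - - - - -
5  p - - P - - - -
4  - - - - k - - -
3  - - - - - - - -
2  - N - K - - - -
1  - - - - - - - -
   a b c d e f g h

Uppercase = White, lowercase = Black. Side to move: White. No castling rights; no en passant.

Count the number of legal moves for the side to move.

White to move; king on d2.
In check: no.
Legal moves: Nf7, Ng6, Kc3, Ke2, Kc2, Ke1, Kd1, Kc1, Nc4, Na4, Nd3, Nd1, d6.
Count: 13.

13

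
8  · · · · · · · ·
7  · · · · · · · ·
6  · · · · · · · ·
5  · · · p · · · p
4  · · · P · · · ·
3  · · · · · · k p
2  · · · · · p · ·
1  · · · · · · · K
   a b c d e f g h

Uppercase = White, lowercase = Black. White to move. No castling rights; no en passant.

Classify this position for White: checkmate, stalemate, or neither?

stalemate

White to move; white king on h1.
In check: no.
King squares — g1: attacked by Pf2; g2: attacked by Kg3; h2: attacked by Kg3.
Legal moves for White: none.
Not in check and no legal moves → stalemate.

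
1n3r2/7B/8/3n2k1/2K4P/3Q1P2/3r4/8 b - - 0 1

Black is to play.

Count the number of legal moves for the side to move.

Black to move; king on g5.
In check: yes, from the white pawn on h4.
Legal moves: Kh6, Kf6, Kh5, Kxh4, Kf4.
Count: 5.

5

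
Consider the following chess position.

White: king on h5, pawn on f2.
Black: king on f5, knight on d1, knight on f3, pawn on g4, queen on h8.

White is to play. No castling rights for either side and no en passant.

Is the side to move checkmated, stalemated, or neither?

checkmate

White to move; white king on h5.
In check: yes, from the black queen on h8.
King squares — g4: attacked by Kf5; h4: attacked by Nf3; g5: attacked by Nf3; g6: attacked by Kf5; h6: attacked by Qh8.
Legal moves for White: none.
In check with no legal moves → checkmate.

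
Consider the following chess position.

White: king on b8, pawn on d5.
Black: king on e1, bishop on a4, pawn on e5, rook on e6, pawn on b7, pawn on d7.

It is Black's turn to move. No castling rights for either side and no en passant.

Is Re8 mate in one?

After Re8: white king on b8; in check: yes, from the black rook on e8.
White has 3 legal replies: Kc7, Kxb7, Ka7.
In check but a legal move exists → not checkmate.

no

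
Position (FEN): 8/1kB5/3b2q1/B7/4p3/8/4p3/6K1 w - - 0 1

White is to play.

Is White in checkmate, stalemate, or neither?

neither

White to move; white king on g1.
In check: yes, from the black queen on g6.
Legal moves for White: Kf2, Kh1.
White is in check but has 2 legal moves → neither.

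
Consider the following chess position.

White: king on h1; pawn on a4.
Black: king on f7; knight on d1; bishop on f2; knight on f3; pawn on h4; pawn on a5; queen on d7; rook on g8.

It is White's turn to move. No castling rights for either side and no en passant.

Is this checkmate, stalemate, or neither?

stalemate

White to move; white king on h1.
In check: no.
King squares — g1: attacked by Bf2; g2: attacked by Rg8; h2: attacked by Nf3.
Legal moves for White: none.
Not in check and no legal moves → stalemate.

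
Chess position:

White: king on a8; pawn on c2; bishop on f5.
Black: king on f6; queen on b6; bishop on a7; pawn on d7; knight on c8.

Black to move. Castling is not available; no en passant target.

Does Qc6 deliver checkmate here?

yes

After Qc6: white king on a8; in check: yes, from the black queen on c6.
King squares — a7: attacked by Nc8; b7: attacked by Qc6; b8: attacked by Ba7.
White has no legal moves → checkmate.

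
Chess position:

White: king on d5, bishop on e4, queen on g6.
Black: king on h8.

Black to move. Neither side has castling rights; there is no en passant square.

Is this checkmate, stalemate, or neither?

Black to move; black king on h8.
In check: no.
King squares — g7: attacked by Qg6; h7: attacked by Qg6; g8: attacked by Qg6.
Legal moves for Black: none.
Not in check and no legal moves → stalemate.

stalemate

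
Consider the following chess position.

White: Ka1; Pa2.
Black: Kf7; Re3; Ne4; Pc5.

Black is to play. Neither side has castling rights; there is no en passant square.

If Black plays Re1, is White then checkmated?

After Re1: white king on a1; in check: yes, from the black rook on e1.
White has 1 legal reply: Kb2.
In check but a legal move exists → not checkmate.

no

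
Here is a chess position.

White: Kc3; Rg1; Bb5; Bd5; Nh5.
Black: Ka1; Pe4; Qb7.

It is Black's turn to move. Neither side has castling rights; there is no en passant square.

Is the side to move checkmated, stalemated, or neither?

Black to move; black king on a1.
In check: yes, from the white rook on g1.
King squares — b1: attacked by Rg1; a2: attacked by Bd5; b2: attacked by Kc3.
Legal moves for Black: none.
In check with no legal moves → checkmate.

checkmate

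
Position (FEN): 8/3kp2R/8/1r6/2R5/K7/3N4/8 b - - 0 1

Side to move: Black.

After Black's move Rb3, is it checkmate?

After Rb3: white king on a3; in check: yes, from the black rook on b3.
White has 4 legal replies: Ka4, Kxb3, Ka2, Nxb3.
In check but a legal move exists → not checkmate.

no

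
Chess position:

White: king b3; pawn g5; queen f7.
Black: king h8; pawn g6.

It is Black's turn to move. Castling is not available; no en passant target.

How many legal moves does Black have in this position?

Black to move; king on h8.
In check: no.
Legal moves: none.
Count: 0.

0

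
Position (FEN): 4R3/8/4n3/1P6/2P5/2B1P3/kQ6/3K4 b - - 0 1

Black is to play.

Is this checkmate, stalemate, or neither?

checkmate

Black to move; black king on a2.
In check: yes, from the white queen on b2.
King squares — a1: attacked by Qb2; b1: attacked by Qb2; b2: attacked by Bc3; a3: attacked by Qb2; b3: attacked by Qb2.
Legal moves for Black: none.
In check with no legal moves → checkmate.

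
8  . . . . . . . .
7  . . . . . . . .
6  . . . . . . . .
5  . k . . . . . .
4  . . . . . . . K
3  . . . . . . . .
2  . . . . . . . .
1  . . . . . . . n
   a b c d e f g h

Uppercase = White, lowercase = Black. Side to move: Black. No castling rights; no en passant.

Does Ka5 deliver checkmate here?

After Ka5: white king on h4; in check: no.
White is not in check, so this cannot be checkmate.

no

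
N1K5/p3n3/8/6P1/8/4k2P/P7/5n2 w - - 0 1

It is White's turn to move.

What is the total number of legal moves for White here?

5

White to move; king on c8.
In check: yes, from the black knight on e7.
Legal moves: Kd8, Kb8, Kd7, Kc7, Kb7.
Count: 5.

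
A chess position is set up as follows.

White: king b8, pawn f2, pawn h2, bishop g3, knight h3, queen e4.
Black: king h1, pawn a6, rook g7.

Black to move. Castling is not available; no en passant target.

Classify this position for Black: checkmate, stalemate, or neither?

Black to move; black king on h1.
In check: yes, from the white queen on e4.
King squares — g1: attacked by Nh3; g2: attacked by Qe4; h2: attacked by Bg3.
Legal moves for Black: none.
In check with no legal moves → checkmate.

checkmate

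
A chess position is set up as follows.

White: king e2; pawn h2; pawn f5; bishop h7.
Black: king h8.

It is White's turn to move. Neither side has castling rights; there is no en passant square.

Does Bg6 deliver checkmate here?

no

After Bg6: black king on h8; in check: no.
Black is not in check, so this cannot be checkmate.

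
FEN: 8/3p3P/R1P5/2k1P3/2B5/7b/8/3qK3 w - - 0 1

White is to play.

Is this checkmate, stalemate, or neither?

neither

White to move; white king on e1.
In check: yes, from the black queen on d1.
King squares — d1: available; f1: attacked by Qd1; d2: attacked by Qd1; e2: attacked by Qd1; f2: available.
Legal moves for White: Kf2, Kxd1.
White is in check but has 2 legal moves → neither.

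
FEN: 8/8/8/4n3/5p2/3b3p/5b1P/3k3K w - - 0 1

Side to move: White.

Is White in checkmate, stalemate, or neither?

stalemate

White to move; white king on h1.
In check: no.
King squares — g1: attacked by Bf2; g2: attacked by Ph3; h2: own pawn.
Legal moves for White: none.
Not in check and no legal moves → stalemate.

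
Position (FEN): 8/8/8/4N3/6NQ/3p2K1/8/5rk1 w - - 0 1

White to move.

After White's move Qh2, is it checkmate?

yes

After Qh2: black king on g1; in check: yes, from the white queen on h2.
King squares — f1: own rook; h1: attacked by Qh2; f2: attacked by Qh2; g2: attacked by Qh2; h2: attacked by Kg3.
Black has no legal moves → checkmate.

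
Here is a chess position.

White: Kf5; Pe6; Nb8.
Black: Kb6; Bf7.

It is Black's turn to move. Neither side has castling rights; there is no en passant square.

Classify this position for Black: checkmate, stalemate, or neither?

Black to move; black king on b6.
In check: no.
Legal moves for Black: Bg8, Be8, Bg6+, Bxe6+, Bh5, Kc7, Kb7, Ka7, Kc5, Kb5, Ka5.
Black has 11 legal moves and is not in check → neither.

neither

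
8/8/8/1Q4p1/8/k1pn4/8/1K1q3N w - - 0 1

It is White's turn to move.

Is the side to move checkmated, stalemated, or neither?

checkmate

White to move; white king on b1.
In check: yes, from the black queen on d1.
King squares — a1: attacked by Qd1; c1: attacked by Qd1; a2: attacked by Ka3; b2: attacked by Ka3; c2: attacked by Qd1.
Legal moves for White: none.
In check with no legal moves → checkmate.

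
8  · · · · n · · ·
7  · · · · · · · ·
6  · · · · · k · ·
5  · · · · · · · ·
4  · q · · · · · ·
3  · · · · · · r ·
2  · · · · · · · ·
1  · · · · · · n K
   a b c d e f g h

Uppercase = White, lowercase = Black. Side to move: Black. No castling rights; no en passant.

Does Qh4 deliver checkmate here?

yes

After Qh4: white king on h1; in check: yes, from the black queen on h4.
King squares — g1: attacked by Rg3; g2: attacked by Rg3; h2: attacked by Qh4.
White has no legal moves → checkmate.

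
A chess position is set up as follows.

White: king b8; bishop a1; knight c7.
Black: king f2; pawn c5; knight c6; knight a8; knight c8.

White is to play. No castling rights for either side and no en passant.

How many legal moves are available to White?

White to move; king on b8.
In check: yes, from the black knight on c6.
Legal moves: Kxc8, Kxa8, Kb7.
Count: 3.

3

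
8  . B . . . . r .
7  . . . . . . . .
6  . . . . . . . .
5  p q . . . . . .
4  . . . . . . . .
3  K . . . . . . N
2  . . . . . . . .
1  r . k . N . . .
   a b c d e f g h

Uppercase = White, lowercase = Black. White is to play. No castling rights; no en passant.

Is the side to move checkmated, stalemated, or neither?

checkmate

White to move; white king on a3.
In check: yes, from the black rook on a1.
King squares — a2: attacked by Ra1; b2: attacked by Kc1; b3: attacked by Qb5; a4: attacked by Ra1; b4: attacked by Pa5.
Legal moves for White: none.
In check with no legal moves → checkmate.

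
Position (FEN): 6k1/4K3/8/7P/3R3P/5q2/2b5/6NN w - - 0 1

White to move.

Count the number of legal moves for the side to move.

24

White to move; king on e7.
In check: no.
Legal moves: Ke8, Kd8, Kd7, Ke6, Kd6, Rd8+, Rd7, Rd6, Rd5, Rg4+, Rf4, Re4, Rc4, Rb4, Ra4, Rd3, Rd2, Rd1, Ng3, Nf2, Nh3, Nxf3, Ne2, h6.
Count: 24.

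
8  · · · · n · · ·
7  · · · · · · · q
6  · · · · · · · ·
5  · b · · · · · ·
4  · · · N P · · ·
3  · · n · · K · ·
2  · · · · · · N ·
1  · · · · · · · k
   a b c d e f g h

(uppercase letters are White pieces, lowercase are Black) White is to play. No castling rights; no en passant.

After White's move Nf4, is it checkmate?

After Nf4: black king on h1; in check: no.
Black is not in check, so this cannot be checkmate.

no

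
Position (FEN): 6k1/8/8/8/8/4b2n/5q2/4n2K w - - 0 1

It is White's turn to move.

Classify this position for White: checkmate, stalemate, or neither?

stalemate

White to move; white king on h1.
In check: no.
King squares — g1: attacked by Qf2; g2: attacked by Ne1; h2: attacked by Qf2.
Legal moves for White: none.
Not in check and no legal moves → stalemate.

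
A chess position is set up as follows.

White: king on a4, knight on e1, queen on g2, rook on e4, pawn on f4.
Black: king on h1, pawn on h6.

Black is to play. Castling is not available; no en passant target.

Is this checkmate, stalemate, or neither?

Black to move; black king on h1.
In check: yes, from the white queen on g2.
King squares — g1: attacked by Qg2; g2: attacked by Ne1; h2: attacked by Qg2.
Legal moves for Black: none.
In check with no legal moves → checkmate.

checkmate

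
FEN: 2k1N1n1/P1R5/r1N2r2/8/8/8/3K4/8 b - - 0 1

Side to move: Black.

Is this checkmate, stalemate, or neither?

Black to move; black king on c8.
In check: yes, from the white rook on c7.
King squares — b7: attacked by Rc7; c7: attacked by Ne8; d7: attacked by Rc7; b8: attacked by Nc6; d8: attacked by Nc6.
Legal moves for Black: none.
In check with no legal moves → checkmate.

checkmate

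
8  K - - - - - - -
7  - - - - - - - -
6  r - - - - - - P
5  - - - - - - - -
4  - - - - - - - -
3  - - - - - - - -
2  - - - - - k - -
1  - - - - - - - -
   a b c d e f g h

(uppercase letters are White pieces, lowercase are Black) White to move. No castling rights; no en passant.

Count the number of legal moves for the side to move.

2

White to move; king on a8.
In check: yes, from the black rook on a6.
Legal moves: Kb8, Kb7.
Count: 2.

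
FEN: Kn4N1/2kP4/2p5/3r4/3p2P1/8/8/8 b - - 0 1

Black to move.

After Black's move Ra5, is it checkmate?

yes

After Ra5: white king on a8; in check: yes, from the black rook on a5.
King squares — a7: attacked by Ra5; b7: attacked by Kc7; b8: attacked by Kc7.
White has no legal moves → checkmate.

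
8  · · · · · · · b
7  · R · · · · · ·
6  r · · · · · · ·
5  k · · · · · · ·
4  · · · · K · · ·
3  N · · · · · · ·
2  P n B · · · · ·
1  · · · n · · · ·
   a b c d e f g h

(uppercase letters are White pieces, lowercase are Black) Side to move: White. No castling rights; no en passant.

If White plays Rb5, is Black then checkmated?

yes

After Rb5: black king on a5; in check: yes, from the white rook on b5.
King squares — a4: attacked by Bc2; b4: attacked by Rb5; b5: attacked by Na3; a6: own rook; b6: attacked by Rb5.
Black has no legal moves → checkmate.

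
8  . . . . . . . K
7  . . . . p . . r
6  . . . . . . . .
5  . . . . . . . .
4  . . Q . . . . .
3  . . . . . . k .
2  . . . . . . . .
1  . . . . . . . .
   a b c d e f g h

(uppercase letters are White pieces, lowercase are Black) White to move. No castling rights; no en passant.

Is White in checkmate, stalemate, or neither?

White to move; white king on h8.
In check: yes, from the black rook on h7.
Legal moves for White: Kg8, Kxh7.
White is in check but has 2 legal moves → neither.

neither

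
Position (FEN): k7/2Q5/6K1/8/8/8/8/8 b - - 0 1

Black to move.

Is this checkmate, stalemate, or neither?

Black to move; black king on a8.
In check: no.
King squares — a7: attacked by Qc7; b7: attacked by Qc7; b8: attacked by Qc7.
Legal moves for Black: none.
Not in check and no legal moves → stalemate.

stalemate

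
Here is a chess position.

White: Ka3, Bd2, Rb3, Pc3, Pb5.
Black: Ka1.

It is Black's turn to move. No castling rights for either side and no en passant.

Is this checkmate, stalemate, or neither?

Black to move; black king on a1.
In check: no.
King squares — b1: attacked by Rb3; a2: attacked by Ka3; b2: attacked by Ka3.
Legal moves for Black: none.
Not in check and no legal moves → stalemate.

stalemate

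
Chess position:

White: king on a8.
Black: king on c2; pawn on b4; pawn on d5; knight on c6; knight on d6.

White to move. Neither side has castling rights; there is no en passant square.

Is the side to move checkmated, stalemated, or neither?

stalemate

White to move; white king on a8.
In check: no.
King squares — a7: attacked by Nc6; b7: attacked by Nd6; b8: attacked by Nc6.
Legal moves for White: none.
Not in check and no legal moves → stalemate.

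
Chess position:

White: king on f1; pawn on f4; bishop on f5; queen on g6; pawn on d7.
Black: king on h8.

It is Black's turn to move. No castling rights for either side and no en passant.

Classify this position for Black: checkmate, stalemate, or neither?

stalemate

Black to move; black king on h8.
In check: no.
King squares — g7: attacked by Qg6; h7: attacked by Qg6; g8: attacked by Qg6.
Legal moves for Black: none.
Not in check and no legal moves → stalemate.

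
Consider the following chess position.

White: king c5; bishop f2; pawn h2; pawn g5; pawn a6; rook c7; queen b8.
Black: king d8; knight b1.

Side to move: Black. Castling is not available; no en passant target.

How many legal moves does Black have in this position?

0

Black to move; king on d8.
In check: yes, from the white queen on b8.
Legal moves: none.
Count: 0.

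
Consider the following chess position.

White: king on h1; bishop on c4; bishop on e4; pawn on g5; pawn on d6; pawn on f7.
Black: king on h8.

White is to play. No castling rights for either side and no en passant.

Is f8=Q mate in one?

After f8=Q: black king on h8; in check: yes, from the white queen on f8.
King squares — g7: attacked by Qf8; h7: attacked by Be4; g8: attacked by Bc4.
Black has no legal moves → checkmate.

yes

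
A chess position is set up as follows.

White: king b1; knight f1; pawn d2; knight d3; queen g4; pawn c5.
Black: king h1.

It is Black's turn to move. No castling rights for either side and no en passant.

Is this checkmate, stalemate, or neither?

Black to move; black king on h1.
In check: no.
King squares — g1: attacked by Qg4; g2: attacked by Qg4; h2: attacked by Nf1.
Legal moves for Black: none.
Not in check and no legal moves → stalemate.

stalemate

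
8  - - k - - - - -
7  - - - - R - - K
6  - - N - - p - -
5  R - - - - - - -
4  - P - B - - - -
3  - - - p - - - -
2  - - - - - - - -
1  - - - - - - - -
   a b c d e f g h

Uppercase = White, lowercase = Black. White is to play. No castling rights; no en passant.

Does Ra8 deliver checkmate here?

yes

After Ra8: black king on c8; in check: yes, from the white rook on a8.
King squares — b7: attacked by Re7; c7: attacked by Re7; d7: attacked by Re7; b8: attacked by Nc6; d8: attacked by Nc6.
Black has no legal moves → checkmate.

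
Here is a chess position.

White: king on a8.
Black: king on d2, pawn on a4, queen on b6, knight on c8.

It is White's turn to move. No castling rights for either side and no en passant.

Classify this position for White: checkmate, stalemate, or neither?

stalemate

White to move; white king on a8.
In check: no.
King squares — a7: attacked by Qb6; b7: attacked by Qb6; b8: attacked by Qb6.
Legal moves for White: none.
Not in check and no legal moves → stalemate.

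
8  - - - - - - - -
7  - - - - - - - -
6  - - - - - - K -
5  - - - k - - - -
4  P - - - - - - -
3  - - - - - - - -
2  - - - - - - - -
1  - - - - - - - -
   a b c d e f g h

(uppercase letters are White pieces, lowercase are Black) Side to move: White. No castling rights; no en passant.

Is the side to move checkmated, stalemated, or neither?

White to move; white king on g6.
In check: no.
Legal moves for White: Kh7, Kg7, Kf7, Kh6, Kf6, Kh5, Kg5, Kf5, a5.
White has 9 legal moves and is not in check → neither.

neither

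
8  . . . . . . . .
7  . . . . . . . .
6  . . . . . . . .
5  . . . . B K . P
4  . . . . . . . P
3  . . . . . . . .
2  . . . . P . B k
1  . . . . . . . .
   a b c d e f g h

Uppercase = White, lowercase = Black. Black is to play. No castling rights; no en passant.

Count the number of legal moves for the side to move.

2

Black to move; king on h2.
In check: yes, from the white bishop on e5.
Legal moves: Kxg2, Kg1.
Count: 2.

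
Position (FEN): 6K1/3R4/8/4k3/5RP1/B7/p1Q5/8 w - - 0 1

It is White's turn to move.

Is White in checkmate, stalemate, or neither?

White to move; white king on g8.
In check: no.
Legal moves for White include: Kh8, Kf8, Kh7, Kg7, Kf7, Rd8, Rh7, Rg7, Rdf7, Re7+, Rc7, Rb7, Ra7, Rd6, Rd5+, Rdd4, Rd3, Rd2, ... (list truncated; more exist).
White has legal moves and is not in check → neither.

neither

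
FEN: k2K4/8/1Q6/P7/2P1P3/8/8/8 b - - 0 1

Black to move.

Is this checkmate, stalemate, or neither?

Black to move; black king on a8.
In check: no.
King squares — a7: attacked by Qb6; b7: attacked by Qb6; b8: attacked by Qb6.
Legal moves for Black: none.
Not in check and no legal moves → stalemate.

stalemate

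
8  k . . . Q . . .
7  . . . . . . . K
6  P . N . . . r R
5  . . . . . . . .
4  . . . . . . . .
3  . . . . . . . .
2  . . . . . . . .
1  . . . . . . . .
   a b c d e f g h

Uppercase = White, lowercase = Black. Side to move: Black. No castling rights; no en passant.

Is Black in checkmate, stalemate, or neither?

checkmate

Black to move; black king on a8.
In check: yes, from the white queen on e8.
King squares — a7: attacked by Nc6; b7: attacked by Pa6; b8: attacked by Nc6.
Legal moves for Black: none.
In check with no legal moves → checkmate.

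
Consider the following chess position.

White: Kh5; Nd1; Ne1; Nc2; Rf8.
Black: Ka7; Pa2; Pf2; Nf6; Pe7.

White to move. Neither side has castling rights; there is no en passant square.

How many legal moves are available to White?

5

White to move; king on h5.
In check: yes, from the black knight on f6.
Legal moves: Kh6, Kg6, Kg5, Kh4, Rxf6.
Count: 5.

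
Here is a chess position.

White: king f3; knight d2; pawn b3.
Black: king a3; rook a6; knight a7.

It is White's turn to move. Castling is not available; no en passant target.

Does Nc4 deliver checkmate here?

no

After Nc4: black king on a3; in check: yes, from the white knight on c4.
Black has 3 legal replies: Kb4, Kxb3, Ka2.
In check but a legal move exists → not checkmate.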